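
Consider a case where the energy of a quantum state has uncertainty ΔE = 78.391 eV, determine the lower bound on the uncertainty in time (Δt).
4.198 as

Using the energy-time uncertainty principle:
ΔEΔt ≥ ℏ/2

The minimum uncertainty in time is:
Δt_min = ℏ/(2ΔE)
Δt_min = (1.055e-34 J·s) / (2 × 1.256e-17 J)
Δt_min = 4.198e-18 s = 4.198 as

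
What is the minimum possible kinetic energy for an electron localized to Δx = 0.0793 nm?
1.515 eV

Localizing a particle requires giving it sufficient momentum uncertainty:

1. From uncertainty principle: Δp ≥ ℏ/(2Δx)
   Δp_min = (1.055e-34 J·s) / (2 × 7.930e-11 m)
   Δp_min = 6.649e-25 kg·m/s

2. This momentum uncertainty corresponds to kinetic energy:
   KE ≈ (Δp)²/(2m) = (6.649e-25)²/(2 × 9.109e-31 kg)
   KE = 2.427e-19 J = 1.515 eV

Tighter localization requires more energy.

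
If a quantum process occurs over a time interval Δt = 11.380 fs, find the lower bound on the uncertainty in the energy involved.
28.920 meV

Using the energy-time uncertainty principle:
ΔEΔt ≥ ℏ/2

The minimum uncertainty in energy is:
ΔE_min = ℏ/(2Δt)
ΔE_min = (1.055e-34 J·s) / (2 × 1.138e-14 s)
ΔE_min = 4.633e-21 J = 28.920 meV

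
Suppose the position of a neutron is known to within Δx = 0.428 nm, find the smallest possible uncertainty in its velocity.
73.554 m/s

Using the Heisenberg uncertainty principle and Δp = mΔv:
ΔxΔp ≥ ℏ/2
Δx(mΔv) ≥ ℏ/2

The minimum uncertainty in velocity is:
Δv_min = ℏ/(2mΔx)
Δv_min = (1.055e-34 J·s) / (2 × 1.675e-27 kg × 4.280e-10 m)
Δv_min = 7.355e+01 m/s = 73.554 m/s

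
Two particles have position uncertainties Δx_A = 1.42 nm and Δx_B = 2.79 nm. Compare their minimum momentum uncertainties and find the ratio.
Particle A has the larger minimum momentum uncertainty, by a factor of 1.96.

For each particle, the minimum momentum uncertainty is Δp_min = ℏ/(2Δx):

Particle A: Δp_A = ℏ/(2×1.420e-09 m) = 3.713e-26 kg·m/s
Particle B: Δp_B = ℏ/(2×2.790e-09 m) = 1.890e-26 kg·m/s

Ratio: Δp_A/Δp_B = 1.96

Since Δp_min ∝ 1/Δx, the particle with smaller position uncertainty (A) has larger momentum uncertainty.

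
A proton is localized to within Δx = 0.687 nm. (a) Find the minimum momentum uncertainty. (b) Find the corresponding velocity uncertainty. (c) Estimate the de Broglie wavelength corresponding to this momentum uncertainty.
(a) Δp_min = 7.675 × 10^-26 kg·m/s
(b) Δv_min = 45.887 m/s
(c) λ_dB = 8.633 nm

Step-by-step:

(a) From the uncertainty principle:
Δp_min = ℏ/(2Δx) = (1.055e-34 J·s)/(2 × 6.870e-10 m) = 7.675e-26 kg·m/s

(b) The velocity uncertainty:
Δv = Δp/m = (7.675e-26 kg·m/s)/(1.673e-27 kg) = 4.589e+01 m/s = 45.887 m/s

(c) The de Broglie wavelength for this momentum:
λ = h/p = (6.626e-34 J·s)/(7.675e-26 kg·m/s) = 8.633e-09 m = 8.633 nm

Note: The de Broglie wavelength is comparable to the localization size, as expected from wave-particle duality.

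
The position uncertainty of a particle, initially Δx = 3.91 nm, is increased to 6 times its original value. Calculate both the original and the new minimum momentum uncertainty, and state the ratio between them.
Original Δp_min = 1.349 × 10^-26 kg·m/s; new Δp'_min = 2.248 × 10^-27 kg·m/s; ratio Δp'_min/Δp_min = 1/6.

From the uncertainty principle ΔxΔp ≥ ℏ/2, the minimum momentum uncertainty is Δp_min = ℏ/(2Δx).

Original (Δx = 3.91 nm = 3.910e-09 m):
Δp_min = (1.055e-34 J·s)/(2 × 3.910e-09 m) = 1.349e-26 kg·m/s

When Δx → 6Δx:
Δp'_min = ℏ/(2 × 6Δx) = (1/6) × ℏ/(2Δx) = (1/6) × Δp_min
Δp'_min = 1/6 × 1.349e-26 kg·m/s = 2.248e-27 kg·m/s

Since Δp_min ∝ 1/Δx, when Δx is increased to 6 times its original value, Δp_min decreases to 1/6 of its original value.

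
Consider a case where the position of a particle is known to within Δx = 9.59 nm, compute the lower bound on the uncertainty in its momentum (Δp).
5.498 × 10^-27 kg·m/s

Using the Heisenberg uncertainty principle:
ΔxΔp ≥ ℏ/2

The minimum uncertainty in momentum is:
Δp_min = ℏ/(2Δx)
Δp_min = (1.055e-34 J·s) / (2 × 9.590e-09 m)
Δp_min = 5.498e-27 kg·m/s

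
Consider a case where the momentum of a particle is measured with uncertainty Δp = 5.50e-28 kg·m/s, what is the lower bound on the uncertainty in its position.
95.870 nm

Using the Heisenberg uncertainty principle:
ΔxΔp ≥ ℏ/2

The minimum uncertainty in position is:
Δx_min = ℏ/(2Δp)
Δx_min = (1.055e-34 J·s) / (2 × 5.500e-28 kg·m/s)
Δx_min = 9.587e-08 m = 95.870 nm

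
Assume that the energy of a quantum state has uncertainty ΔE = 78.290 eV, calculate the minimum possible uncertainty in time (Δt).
4.204 as

Using the energy-time uncertainty principle:
ΔEΔt ≥ ℏ/2

The minimum uncertainty in time is:
Δt_min = ℏ/(2ΔE)
Δt_min = (1.055e-34 J·s) / (2 × 1.254e-17 J)
Δt_min = 4.204e-18 s = 4.204 as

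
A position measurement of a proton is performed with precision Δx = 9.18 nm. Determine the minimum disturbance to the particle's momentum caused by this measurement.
5.744 × 10^-27 kg·m/s

The uncertainty principle implies that measuring position disturbs momentum:
ΔxΔp ≥ ℏ/2

When we measure position with precision Δx, we necessarily introduce a momentum uncertainty:
Δp ≥ ℏ/(2Δx)
Δp_min = (1.055e-34 J·s) / (2 × 9.180e-09 m)
Δp_min = 5.744e-27 kg·m/s

The more precisely we measure position, the greater the momentum disturbance.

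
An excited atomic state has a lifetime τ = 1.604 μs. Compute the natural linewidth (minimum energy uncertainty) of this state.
205.178 peV

Using the energy-time uncertainty principle:
ΔEΔt ≥ ℏ/2

The lifetime τ represents the time uncertainty Δt.
The natural linewidth (minimum energy uncertainty) is:

ΔE = ℏ/(2τ)
ΔE = (1.055e-34 J·s) / (2 × 1.604e-06 s)
ΔE = 3.287e-29 J = 205.178 peV

This natural linewidth limits the precision of spectroscopic measurements.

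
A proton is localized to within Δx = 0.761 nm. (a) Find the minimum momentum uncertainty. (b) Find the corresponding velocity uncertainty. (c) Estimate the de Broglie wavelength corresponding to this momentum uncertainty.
(a) Δp_min = 6.929 × 10^-26 kg·m/s
(b) Δv_min = 41.425 m/s
(c) λ_dB = 9.563 nm

Step-by-step:

(a) From the uncertainty principle:
Δp_min = ℏ/(2Δx) = (1.055e-34 J·s)/(2 × 7.610e-10 m) = 6.929e-26 kg·m/s

(b) The velocity uncertainty:
Δv = Δp/m = (6.929e-26 kg·m/s)/(1.673e-27 kg) = 4.143e+01 m/s = 41.425 m/s

(c) The de Broglie wavelength for this momentum:
λ = h/p = (6.626e-34 J·s)/(6.929e-26 kg·m/s) = 9.563e-09 m = 9.563 nm

Note: The de Broglie wavelength is comparable to the localization size, as expected from wave-particle duality.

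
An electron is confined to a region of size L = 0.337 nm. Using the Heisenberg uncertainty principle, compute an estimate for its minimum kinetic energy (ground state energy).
83.869 meV

Using the uncertainty principle to estimate ground state energy:

1. The position uncertainty is approximately the confinement size:
   Δx ≈ L = 3.370e-10 m

2. From ΔxΔp ≥ ℏ/2, the minimum momentum uncertainty is:
   Δp ≈ ℏ/(2L) = 1.565e-25 kg·m/s

3. The kinetic energy is approximately:
   KE ≈ (Δp)²/(2m) = (1.565e-25)²/(2 × 9.109e-31 kg)
   KE ≈ 1.344e-20 J = 83.869 meV

This is an order-of-magnitude estimate of the ground state energy.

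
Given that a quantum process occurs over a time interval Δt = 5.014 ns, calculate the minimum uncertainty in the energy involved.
65.637 neV

Using the energy-time uncertainty principle:
ΔEΔt ≥ ℏ/2

The minimum uncertainty in energy is:
ΔE_min = ℏ/(2Δt)
ΔE_min = (1.055e-34 J·s) / (2 × 5.014e-09 s)
ΔE_min = 1.052e-26 J = 65.637 neV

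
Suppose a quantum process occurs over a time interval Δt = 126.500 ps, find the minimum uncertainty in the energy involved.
2.602 μeV

Using the energy-time uncertainty principle:
ΔEΔt ≥ ℏ/2

The minimum uncertainty in energy is:
ΔE_min = ℏ/(2Δt)
ΔE_min = (1.055e-34 J·s) / (2 × 1.265e-10 s)
ΔE_min = 4.168e-25 J = 2.602 μeV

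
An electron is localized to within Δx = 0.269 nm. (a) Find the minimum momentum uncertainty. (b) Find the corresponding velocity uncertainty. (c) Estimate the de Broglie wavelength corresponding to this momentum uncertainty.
(a) Δp_min = 1.960 × 10^-25 kg·m/s
(b) Δv_min = 215.181 km/s
(c) λ_dB = 3.380 nm

Step-by-step:

(a) From the uncertainty principle:
Δp_min = ℏ/(2Δx) = (1.055e-34 J·s)/(2 × 2.690e-10 m) = 1.960e-25 kg·m/s

(b) The velocity uncertainty:
Δv = Δp/m = (1.960e-25 kg·m/s)/(9.109e-31 kg) = 2.152e+05 m/s = 215.181 km/s

(c) The de Broglie wavelength for this momentum:
λ = h/p = (6.626e-34 J·s)/(1.960e-25 kg·m/s) = 3.380e-09 m = 3.380 nm

Note: The de Broglie wavelength is comparable to the localization size, as expected from wave-particle duality.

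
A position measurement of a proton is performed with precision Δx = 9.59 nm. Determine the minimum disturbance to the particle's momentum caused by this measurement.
5.498 × 10^-27 kg·m/s

The uncertainty principle implies that measuring position disturbs momentum:
ΔxΔp ≥ ℏ/2

When we measure position with precision Δx, we necessarily introduce a momentum uncertainty:
Δp ≥ ℏ/(2Δx)
Δp_min = (1.055e-34 J·s) / (2 × 9.590e-09 m)
Δp_min = 5.498e-27 kg·m/s

The more precisely we measure position, the greater the momentum disturbance.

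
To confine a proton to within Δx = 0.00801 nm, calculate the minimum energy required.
80.852 meV

Localizing a particle requires giving it sufficient momentum uncertainty:

1. From uncertainty principle: Δp ≥ ℏ/(2Δx)
   Δp_min = (1.055e-34 J·s) / (2 × 8.010e-12 m)
   Δp_min = 6.583e-24 kg·m/s

2. This momentum uncertainty corresponds to kinetic energy:
   KE ≈ (Δp)²/(2m) = (6.583e-24)²/(2 × 1.673e-27 kg)
   KE = 1.295e-20 J = 80.852 meV

Tighter localization requires more energy.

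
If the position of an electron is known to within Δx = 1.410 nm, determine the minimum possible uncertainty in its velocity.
41.052 km/s

Using the Heisenberg uncertainty principle and Δp = mΔv:
ΔxΔp ≥ ℏ/2
Δx(mΔv) ≥ ℏ/2

The minimum uncertainty in velocity is:
Δv_min = ℏ/(2mΔx)
Δv_min = (1.055e-34 J·s) / (2 × 9.109e-31 kg × 1.410e-09 m)
Δv_min = 4.105e+04 m/s = 41.052 km/s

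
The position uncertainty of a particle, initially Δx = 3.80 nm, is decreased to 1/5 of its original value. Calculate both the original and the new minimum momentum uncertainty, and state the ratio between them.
Original Δp_min = 1.388 × 10^-26 kg·m/s; new Δp'_min = 6.938 × 10^-26 kg·m/s; ratio Δp'_min/Δp_min = 5.

From the uncertainty principle ΔxΔp ≥ ℏ/2, the minimum momentum uncertainty is Δp_min = ℏ/(2Δx).

Original (Δx = 3.80 nm = 3.800e-09 m):
Δp_min = (1.055e-34 J·s)/(2 × 3.800e-09 m) = 1.388e-26 kg·m/s

When Δx → (1/5)Δx:
Δp'_min = ℏ/(2 × (1/5)Δx) = 5 × ℏ/(2Δx) = 5 × Δp_min
Δp'_min = 5 × 1.388e-26 kg·m/s = 6.938e-26 kg·m/s

Since Δp_min ∝ 1/Δx, when Δx is decreased to 1/5 of its original value, Δp_min increases to 5 times its original value.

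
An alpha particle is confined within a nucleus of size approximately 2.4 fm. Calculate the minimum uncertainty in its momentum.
2.197 × 10^-20 kg·m/s

Using the Heisenberg uncertainty principle:
ΔxΔp ≥ ℏ/2

With Δx ≈ L = 2.400e-15 m (the confinement size):
Δp_min = ℏ/(2Δx)
Δp_min = (1.055e-34 J·s) / (2 × 2.400e-15 m)
Δp_min = 2.197e-20 kg·m/s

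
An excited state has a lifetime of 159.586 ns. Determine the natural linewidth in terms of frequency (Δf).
498.649 kHz

Using the energy-time uncertainty principle and E = hf:
ΔEΔt ≥ ℏ/2
hΔf·Δt ≥ ℏ/2

The minimum frequency uncertainty is:
Δf = ℏ/(2hτ) = 1/(4πτ)
Δf = 1/(4π × 1.596e-07 s)
Δf = 4.986e+05 Hz = 498.649 kHz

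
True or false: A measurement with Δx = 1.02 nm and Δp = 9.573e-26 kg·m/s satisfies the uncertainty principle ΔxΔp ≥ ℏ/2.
Yes, it satisfies the uncertainty principle.

Calculate the product ΔxΔp:
ΔxΔp = (1.020e-09 m) × (9.573e-26 kg·m/s)
ΔxΔp = 9.764e-35 J·s

Compare to the minimum allowed value ℏ/2:
ℏ/2 = 5.273e-35 J·s

Since ΔxΔp = 9.764e-35 J·s ≥ 5.273e-35 J·s = ℏ/2,
the measurement satisfies the uncertainty principle.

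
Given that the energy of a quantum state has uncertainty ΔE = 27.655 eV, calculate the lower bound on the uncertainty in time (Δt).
11.900 as

Using the energy-time uncertainty principle:
ΔEΔt ≥ ℏ/2

The minimum uncertainty in time is:
Δt_min = ℏ/(2ΔE)
Δt_min = (1.055e-34 J·s) / (2 × 4.431e-18 J)
Δt_min = 1.190e-17 s = 11.900 as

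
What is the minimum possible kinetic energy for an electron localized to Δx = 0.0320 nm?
9.302 eV

Localizing a particle requires giving it sufficient momentum uncertainty:

1. From uncertainty principle: Δp ≥ ℏ/(2Δx)
   Δp_min = (1.055e-34 J·s) / (2 × 3.200e-11 m)
   Δp_min = 1.648e-24 kg·m/s

2. This momentum uncertainty corresponds to kinetic energy:
   KE ≈ (Δp)²/(2m) = (1.648e-24)²/(2 × 9.109e-31 kg)
   KE = 1.490e-18 J = 9.302 eV

Tighter localization requires more energy.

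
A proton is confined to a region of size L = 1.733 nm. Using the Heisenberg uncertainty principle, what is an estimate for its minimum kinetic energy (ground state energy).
1.727 μeV

Using the uncertainty principle to estimate ground state energy:

1. The position uncertainty is approximately the confinement size:
   Δx ≈ L = 1.733e-09 m

2. From ΔxΔp ≥ ℏ/2, the minimum momentum uncertainty is:
   Δp ≈ ℏ/(2L) = 3.043e-26 kg·m/s

3. The kinetic energy is approximately:
   KE ≈ (Δp)²/(2m) = (3.043e-26)²/(2 × 1.673e-27 kg)
   KE ≈ 2.767e-25 J = 1.727 μeV

This is an order-of-magnitude estimate of the ground state energy.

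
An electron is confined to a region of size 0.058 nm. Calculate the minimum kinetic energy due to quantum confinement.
2.831 eV

Using the uncertainty principle:

1. Position uncertainty: Δx ≈ 5.800e-11 m
2. Minimum momentum uncertainty: Δp = ℏ/(2Δx) = 9.091e-25 kg·m/s
3. Minimum kinetic energy:
   KE = (Δp)²/(2m) = (9.091e-25)²/(2 × 9.109e-31 kg)
   KE = 4.536e-19 J = 2.831 eV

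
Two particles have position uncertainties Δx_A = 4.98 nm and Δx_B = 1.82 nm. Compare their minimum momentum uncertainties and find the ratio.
Particle B has the larger minimum momentum uncertainty, by a factor of 2.74.

For each particle, the minimum momentum uncertainty is Δp_min = ℏ/(2Δx):

Particle A: Δp_A = ℏ/(2×4.980e-09 m) = 1.059e-26 kg·m/s
Particle B: Δp_B = ℏ/(2×1.820e-09 m) = 2.897e-26 kg·m/s

Ratio: Δp_B/Δp_A = 2.74

Since Δp_min ∝ 1/Δx, the particle with smaller position uncertainty (B) has larger momentum uncertainty.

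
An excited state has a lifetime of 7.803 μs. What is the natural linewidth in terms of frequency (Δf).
10.198 kHz

Using the energy-time uncertainty principle and E = hf:
ΔEΔt ≥ ℏ/2
hΔf·Δt ≥ ℏ/2

The minimum frequency uncertainty is:
Δf = ℏ/(2hτ) = 1/(4πτ)
Δf = 1/(4π × 7.803e-06 s)
Δf = 1.020e+04 Hz = 10.198 kHz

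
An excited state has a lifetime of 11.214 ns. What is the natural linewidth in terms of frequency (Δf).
7.096 MHz

Using the energy-time uncertainty principle and E = hf:
ΔEΔt ≥ ℏ/2
hΔf·Δt ≥ ℏ/2

The minimum frequency uncertainty is:
Δf = ℏ/(2hτ) = 1/(4πτ)
Δf = 1/(4π × 1.121e-08 s)
Δf = 7.096e+06 Hz = 7.096 MHz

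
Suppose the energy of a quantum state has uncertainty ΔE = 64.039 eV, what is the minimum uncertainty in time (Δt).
5.139 as

Using the energy-time uncertainty principle:
ΔEΔt ≥ ℏ/2

The minimum uncertainty in time is:
Δt_min = ℏ/(2ΔE)
Δt_min = (1.055e-34 J·s) / (2 × 1.026e-17 J)
Δt_min = 5.139e-18 s = 5.139 as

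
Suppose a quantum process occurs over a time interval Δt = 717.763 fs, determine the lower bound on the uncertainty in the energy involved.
458.516 μeV

Using the energy-time uncertainty principle:
ΔEΔt ≥ ℏ/2

The minimum uncertainty in energy is:
ΔE_min = ℏ/(2Δt)
ΔE_min = (1.055e-34 J·s) / (2 × 7.178e-13 s)
ΔE_min = 7.346e-23 J = 458.516 μeV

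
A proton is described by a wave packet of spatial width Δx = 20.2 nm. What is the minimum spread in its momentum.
2.610 × 10^-27 kg·m/s

For a wave packet, the spatial width Δx and momentum spread Δp are related by the uncertainty principle:
ΔxΔp ≥ ℏ/2

The minimum momentum spread is:
Δp_min = ℏ/(2Δx)
Δp_min = (1.055e-34 J·s) / (2 × 2.020e-08 m)
Δp_min = 2.610e-27 kg·m/s

A wave packet cannot have both a well-defined position and well-defined momentum.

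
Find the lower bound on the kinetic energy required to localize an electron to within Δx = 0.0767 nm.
1.619 eV

Localizing a particle requires giving it sufficient momentum uncertainty:

1. From uncertainty principle: Δp ≥ ℏ/(2Δx)
   Δp_min = (1.055e-34 J·s) / (2 × 7.670e-11 m)
   Δp_min = 6.875e-25 kg·m/s

2. This momentum uncertainty corresponds to kinetic energy:
   KE ≈ (Δp)²/(2m) = (6.875e-25)²/(2 × 9.109e-31 kg)
   KE = 2.594e-19 J = 1.619 eV

Tighter localization requires more energy.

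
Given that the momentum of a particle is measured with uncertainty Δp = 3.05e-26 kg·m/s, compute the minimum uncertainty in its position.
1.729 nm

Using the Heisenberg uncertainty principle:
ΔxΔp ≥ ℏ/2

The minimum uncertainty in position is:
Δx_min = ℏ/(2Δp)
Δx_min = (1.055e-34 J·s) / (2 × 3.050e-26 kg·m/s)
Δx_min = 1.729e-09 m = 1.729 nm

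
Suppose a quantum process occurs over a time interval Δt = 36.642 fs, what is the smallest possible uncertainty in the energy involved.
8.982 meV

Using the energy-time uncertainty principle:
ΔEΔt ≥ ℏ/2

The minimum uncertainty in energy is:
ΔE_min = ℏ/(2Δt)
ΔE_min = (1.055e-34 J·s) / (2 × 3.664e-14 s)
ΔE_min = 1.439e-21 J = 8.982 meV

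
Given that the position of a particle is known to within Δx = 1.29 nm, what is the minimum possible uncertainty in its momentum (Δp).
4.087 × 10^-26 kg·m/s

Using the Heisenberg uncertainty principle:
ΔxΔp ≥ ℏ/2

The minimum uncertainty in momentum is:
Δp_min = ℏ/(2Δx)
Δp_min = (1.055e-34 J·s) / (2 × 1.290e-09 m)
Δp_min = 4.087e-26 kg·m/s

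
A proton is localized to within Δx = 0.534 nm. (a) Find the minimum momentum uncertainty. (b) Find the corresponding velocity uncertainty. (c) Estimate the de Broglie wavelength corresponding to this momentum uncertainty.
(a) Δp_min = 9.874 × 10^-26 kg·m/s
(b) Δv_min = 59.035 m/s
(c) λ_dB = 6.710 nm

Step-by-step:

(a) From the uncertainty principle:
Δp_min = ℏ/(2Δx) = (1.055e-34 J·s)/(2 × 5.340e-10 m) = 9.874e-26 kg·m/s

(b) The velocity uncertainty:
Δv = Δp/m = (9.874e-26 kg·m/s)/(1.673e-27 kg) = 5.903e+01 m/s = 59.035 m/s

(c) The de Broglie wavelength for this momentum:
λ = h/p = (6.626e-34 J·s)/(9.874e-26 kg·m/s) = 6.710e-09 m = 6.710 nm

Note: The de Broglie wavelength is comparable to the localization size, as expected from wave-particle duality.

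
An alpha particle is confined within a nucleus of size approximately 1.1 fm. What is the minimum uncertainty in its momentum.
4.794 × 10^-20 kg·m/s

Using the Heisenberg uncertainty principle:
ΔxΔp ≥ ℏ/2

With Δx ≈ L = 1.100e-15 m (the confinement size):
Δp_min = ℏ/(2Δx)
Δp_min = (1.055e-34 J·s) / (2 × 1.100e-15 m)
Δp_min = 4.794e-20 kg·m/s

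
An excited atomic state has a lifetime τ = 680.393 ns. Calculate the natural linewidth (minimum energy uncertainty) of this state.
483.700 peV

Using the energy-time uncertainty principle:
ΔEΔt ≥ ℏ/2

The lifetime τ represents the time uncertainty Δt.
The natural linewidth (minimum energy uncertainty) is:

ΔE = ℏ/(2τ)
ΔE = (1.055e-34 J·s) / (2 × 6.804e-07 s)
ΔE = 7.750e-29 J = 483.700 peV

This natural linewidth limits the precision of spectroscopic measurements.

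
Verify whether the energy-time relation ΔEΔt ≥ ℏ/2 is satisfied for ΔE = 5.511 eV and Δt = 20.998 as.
No, it violates the uncertainty relation.

Calculate the product ΔEΔt:
ΔE = 5.511 eV = 8.830e-19 J
ΔEΔt = (8.830e-19 J) × (2.100e-17 s)
ΔEΔt = 1.854e-35 J·s

Compare to the minimum allowed value ℏ/2:
ℏ/2 = 5.273e-35 J·s

Since ΔEΔt = 1.854e-35 J·s < 5.273e-35 J·s = ℏ/2,
this violates the uncertainty relation.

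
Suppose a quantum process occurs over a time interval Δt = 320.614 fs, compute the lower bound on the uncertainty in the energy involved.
1.026 meV

Using the energy-time uncertainty principle:
ΔEΔt ≥ ℏ/2

The minimum uncertainty in energy is:
ΔE_min = ℏ/(2Δt)
ΔE_min = (1.055e-34 J·s) / (2 × 3.206e-13 s)
ΔE_min = 1.645e-22 J = 1.026 meV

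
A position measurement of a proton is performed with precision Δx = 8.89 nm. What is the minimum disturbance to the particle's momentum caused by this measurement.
5.931 × 10^-27 kg·m/s

The uncertainty principle implies that measuring position disturbs momentum:
ΔxΔp ≥ ℏ/2

When we measure position with precision Δx, we necessarily introduce a momentum uncertainty:
Δp ≥ ℏ/(2Δx)
Δp_min = (1.055e-34 J·s) / (2 × 8.890e-09 m)
Δp_min = 5.931e-27 kg·m/s

The more precisely we measure position, the greater the momentum disturbance.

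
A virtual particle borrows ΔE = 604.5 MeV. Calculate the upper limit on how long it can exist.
5.444 × 10^-25 s

Using the energy-time uncertainty principle:
ΔEΔt ≥ ℏ/2

For a virtual particle borrowing energy ΔE, the maximum lifetime is:
Δt_max = ℏ/(2ΔE)

Converting energy:
ΔE = 604.5 MeV = 9.685e-11 J

Δt_max = (1.055e-34 J·s) / (2 × 9.685e-11 J)
Δt_max = 5.444e-25 s = 5.444 × 10^-25 s

Virtual particles with higher borrowed energy exist for shorter times.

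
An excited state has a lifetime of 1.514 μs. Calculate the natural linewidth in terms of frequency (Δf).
52.561 kHz

Using the energy-time uncertainty principle and E = hf:
ΔEΔt ≥ ℏ/2
hΔf·Δt ≥ ℏ/2

The minimum frequency uncertainty is:
Δf = ℏ/(2hτ) = 1/(4πτ)
Δf = 1/(4π × 1.514e-06 s)
Δf = 5.256e+04 Hz = 52.561 kHz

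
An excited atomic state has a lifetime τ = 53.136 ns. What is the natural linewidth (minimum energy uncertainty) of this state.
6.194 neV

Using the energy-time uncertainty principle:
ΔEΔt ≥ ℏ/2

The lifetime τ represents the time uncertainty Δt.
The natural linewidth (minimum energy uncertainty) is:

ΔE = ℏ/(2τ)
ΔE = (1.055e-34 J·s) / (2 × 5.314e-08 s)
ΔE = 9.923e-28 J = 6.194 neV

This natural linewidth limits the precision of spectroscopic measurements.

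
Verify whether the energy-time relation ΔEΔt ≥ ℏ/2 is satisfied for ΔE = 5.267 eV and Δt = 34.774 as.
No, it violates the uncertainty relation.

Calculate the product ΔEΔt:
ΔE = 5.267 eV = 8.439e-19 J
ΔEΔt = (8.439e-19 J) × (3.477e-17 s)
ΔEΔt = 2.934e-35 J·s

Compare to the minimum allowed value ℏ/2:
ℏ/2 = 5.273e-35 J·s

Since ΔEΔt = 2.934e-35 J·s < 5.273e-35 J·s = ℏ/2,
this violates the uncertainty relation.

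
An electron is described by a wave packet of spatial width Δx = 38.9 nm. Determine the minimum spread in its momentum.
1.355 × 10^-27 kg·m/s

For a wave packet, the spatial width Δx and momentum spread Δp are related by the uncertainty principle:
ΔxΔp ≥ ℏ/2

The minimum momentum spread is:
Δp_min = ℏ/(2Δx)
Δp_min = (1.055e-34 J·s) / (2 × 3.890e-08 m)
Δp_min = 1.355e-27 kg·m/s

A wave packet cannot have both a well-defined position and well-defined momentum.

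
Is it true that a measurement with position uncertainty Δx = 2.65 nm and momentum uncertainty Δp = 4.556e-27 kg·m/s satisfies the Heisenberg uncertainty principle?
No, it violates the uncertainty principle (impossible measurement).

Calculate the product ΔxΔp:
ΔxΔp = (2.650e-09 m) × (4.556e-27 kg·m/s)
ΔxΔp = 1.207e-35 J·s

Compare to the minimum allowed value ℏ/2:
ℏ/2 = 5.273e-35 J·s

Since ΔxΔp = 1.207e-35 J·s < 5.273e-35 J·s = ℏ/2,
the measurement violates the uncertainty principle.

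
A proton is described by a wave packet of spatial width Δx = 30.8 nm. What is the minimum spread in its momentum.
1.712 × 10^-27 kg·m/s

For a wave packet, the spatial width Δx and momentum spread Δp are related by the uncertainty principle:
ΔxΔp ≥ ℏ/2

The minimum momentum spread is:
Δp_min = ℏ/(2Δx)
Δp_min = (1.055e-34 J·s) / (2 × 3.080e-08 m)
Δp_min = 1.712e-27 kg·m/s

A wave packet cannot have both a well-defined position and well-defined momentum.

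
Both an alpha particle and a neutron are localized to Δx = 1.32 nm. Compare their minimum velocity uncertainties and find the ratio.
The neutron has the larger minimum velocity uncertainty, by a ratio of 4.0.

For both particles, Δp_min = ℏ/(2Δx) = 3.995e-26 kg·m/s (same for both).

The velocity uncertainty is Δv = Δp/m:
- alpha particle: Δv = 3.995e-26 / 6.645e-27 = 6.012e+00 m/s = 6.012 m/s
- neutron: Δv = 3.995e-26 / 1.675e-27 = 2.385e+01 m/s = 23.849 m/s

Ratio: 2.385e+01 / 6.012e+00 = 4.0

The lighter particle has larger velocity uncertainty because Δv ∝ 1/m.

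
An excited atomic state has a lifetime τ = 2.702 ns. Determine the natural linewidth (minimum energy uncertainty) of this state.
121.801 neV

Using the energy-time uncertainty principle:
ΔEΔt ≥ ℏ/2

The lifetime τ represents the time uncertainty Δt.
The natural linewidth (minimum energy uncertainty) is:

ΔE = ℏ/(2τ)
ΔE = (1.055e-34 J·s) / (2 × 2.702e-09 s)
ΔE = 1.951e-26 J = 121.801 neV

This natural linewidth limits the precision of spectroscopic measurements.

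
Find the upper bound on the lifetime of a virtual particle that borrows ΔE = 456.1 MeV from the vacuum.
7.216 × 10^-25 s

Using the energy-time uncertainty principle:
ΔEΔt ≥ ℏ/2

For a virtual particle borrowing energy ΔE, the maximum lifetime is:
Δt_max = ℏ/(2ΔE)

Converting energy:
ΔE = 456.1 MeV = 7.308e-11 J

Δt_max = (1.055e-34 J·s) / (2 × 7.308e-11 J)
Δt_max = 7.216e-25 s = 7.216 × 10^-25 s

Virtual particles with higher borrowed energy exist for shorter times.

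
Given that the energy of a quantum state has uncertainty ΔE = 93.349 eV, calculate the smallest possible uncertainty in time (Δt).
3.526 as

Using the energy-time uncertainty principle:
ΔEΔt ≥ ℏ/2

The minimum uncertainty in time is:
Δt_min = ℏ/(2ΔE)
Δt_min = (1.055e-34 J·s) / (2 × 1.496e-17 J)
Δt_min = 3.526e-18 s = 3.526 as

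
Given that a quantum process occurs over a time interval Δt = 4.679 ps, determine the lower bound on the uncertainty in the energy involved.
70.337 μeV

Using the energy-time uncertainty principle:
ΔEΔt ≥ ℏ/2

The minimum uncertainty in energy is:
ΔE_min = ℏ/(2Δt)
ΔE_min = (1.055e-34 J·s) / (2 × 4.679e-12 s)
ΔE_min = 1.127e-23 J = 70.337 μeV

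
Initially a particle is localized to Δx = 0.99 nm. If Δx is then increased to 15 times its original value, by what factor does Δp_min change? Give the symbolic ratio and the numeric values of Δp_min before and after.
Original Δp_min = 5.326 × 10^-26 kg·m/s; new Δp'_min = 3.551 × 10^-27 kg·m/s; ratio Δp'_min/Δp_min = 1/15.

From the uncertainty principle ΔxΔp ≥ ℏ/2, the minimum momentum uncertainty is Δp_min = ℏ/(2Δx).

Original (Δx = 0.99 nm = 9.900e-10 m):
Δp_min = (1.055e-34 J·s)/(2 × 9.900e-10 m) = 5.326e-26 kg·m/s

When Δx → 15Δx:
Δp'_min = ℏ/(2 × 15Δx) = (1/15) × ℏ/(2Δx) = (1/15) × Δp_min
Δp'_min = 1/15 × 5.326e-26 kg·m/s = 3.551e-27 kg·m/s

Since Δp_min ∝ 1/Δx, when Δx is increased to 15 times its original value, Δp_min decreases to 1/15 of its original value.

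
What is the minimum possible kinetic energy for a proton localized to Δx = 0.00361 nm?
398.052 meV

Localizing a particle requires giving it sufficient momentum uncertainty:

1. From uncertainty principle: Δp ≥ ℏ/(2Δx)
   Δp_min = (1.055e-34 J·s) / (2 × 3.610e-12 m)
   Δp_min = 1.461e-23 kg·m/s

2. This momentum uncertainty corresponds to kinetic energy:
   KE ≈ (Δp)²/(2m) = (1.461e-23)²/(2 × 1.673e-27 kg)
   KE = 6.377e-20 J = 398.052 meV

Tighter localization requires more energy.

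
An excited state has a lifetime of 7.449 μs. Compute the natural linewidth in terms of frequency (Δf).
10.683 kHz

Using the energy-time uncertainty principle and E = hf:
ΔEΔt ≥ ℏ/2
hΔf·Δt ≥ ℏ/2

The minimum frequency uncertainty is:
Δf = ℏ/(2hτ) = 1/(4πτ)
Δf = 1/(4π × 7.449e-06 s)
Δf = 1.068e+04 Hz = 10.683 kHz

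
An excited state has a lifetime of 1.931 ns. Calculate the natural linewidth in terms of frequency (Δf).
41.210 MHz

Using the energy-time uncertainty principle and E = hf:
ΔEΔt ≥ ℏ/2
hΔf·Δt ≥ ℏ/2

The minimum frequency uncertainty is:
Δf = ℏ/(2hτ) = 1/(4πτ)
Δf = 1/(4π × 1.931e-09 s)
Δf = 4.121e+07 Hz = 41.210 MHz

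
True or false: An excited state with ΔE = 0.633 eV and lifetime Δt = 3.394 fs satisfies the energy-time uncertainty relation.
Yes, it satisfies the uncertainty relation.

Calculate the product ΔEΔt:
ΔE = 0.633 eV = 1.014e-19 J
ΔEΔt = (1.014e-19 J) × (3.394e-15 s)
ΔEΔt = 3.442e-34 J·s

Compare to the minimum allowed value ℏ/2:
ℏ/2 = 5.273e-35 J·s

Since ΔEΔt = 3.442e-34 J·s ≥ 5.273e-35 J·s = ℏ/2,
this satisfies the uncertainty relation.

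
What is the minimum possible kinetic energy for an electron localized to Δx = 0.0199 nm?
24.052 eV

Localizing a particle requires giving it sufficient momentum uncertainty:

1. From uncertainty principle: Δp ≥ ℏ/(2Δx)
   Δp_min = (1.055e-34 J·s) / (2 × 1.990e-11 m)
   Δp_min = 2.650e-24 kg·m/s

2. This momentum uncertainty corresponds to kinetic energy:
   KE ≈ (Δp)²/(2m) = (2.650e-24)²/(2 × 9.109e-31 kg)
   KE = 3.854e-18 J = 24.052 eV

Tighter localization requires more energy.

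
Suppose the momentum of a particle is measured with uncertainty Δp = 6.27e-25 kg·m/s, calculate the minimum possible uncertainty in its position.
84.097 pm

Using the Heisenberg uncertainty principle:
ΔxΔp ≥ ℏ/2

The minimum uncertainty in position is:
Δx_min = ℏ/(2Δp)
Δx_min = (1.055e-34 J·s) / (2 × 6.270e-25 kg·m/s)
Δx_min = 8.410e-11 m = 84.097 pm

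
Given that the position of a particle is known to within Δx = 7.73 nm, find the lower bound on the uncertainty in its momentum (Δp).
6.821 × 10^-27 kg·m/s

Using the Heisenberg uncertainty principle:
ΔxΔp ≥ ℏ/2

The minimum uncertainty in momentum is:
Δp_min = ℏ/(2Δx)
Δp_min = (1.055e-34 J·s) / (2 × 7.730e-09 m)
Δp_min = 6.821e-27 kg·m/s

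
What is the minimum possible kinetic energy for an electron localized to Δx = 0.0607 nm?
2.585 eV

Localizing a particle requires giving it sufficient momentum uncertainty:

1. From uncertainty principle: Δp ≥ ℏ/(2Δx)
   Δp_min = (1.055e-34 J·s) / (2 × 6.070e-11 m)
   Δp_min = 8.687e-25 kg·m/s

2. This momentum uncertainty corresponds to kinetic energy:
   KE ≈ (Δp)²/(2m) = (8.687e-25)²/(2 × 9.109e-31 kg)
   KE = 4.142e-19 J = 2.585 eV

Tighter localization requires more energy.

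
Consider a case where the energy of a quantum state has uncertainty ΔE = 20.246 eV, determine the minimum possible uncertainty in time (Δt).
16.255 as

Using the energy-time uncertainty principle:
ΔEΔt ≥ ℏ/2

The minimum uncertainty in time is:
Δt_min = ℏ/(2ΔE)
Δt_min = (1.055e-34 J·s) / (2 × 3.244e-18 J)
Δt_min = 1.626e-17 s = 16.255 as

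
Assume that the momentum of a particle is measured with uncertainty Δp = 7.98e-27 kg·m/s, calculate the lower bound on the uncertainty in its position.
6.608 nm

Using the Heisenberg uncertainty principle:
ΔxΔp ≥ ℏ/2

The minimum uncertainty in position is:
Δx_min = ℏ/(2Δp)
Δx_min = (1.055e-34 J·s) / (2 × 7.980e-27 kg·m/s)
Δx_min = 6.608e-09 m = 6.608 nm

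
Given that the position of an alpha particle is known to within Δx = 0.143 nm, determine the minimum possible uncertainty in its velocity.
55.493 m/s

Using the Heisenberg uncertainty principle and Δp = mΔv:
ΔxΔp ≥ ℏ/2
Δx(mΔv) ≥ ℏ/2

The minimum uncertainty in velocity is:
Δv_min = ℏ/(2mΔx)
Δv_min = (1.055e-34 J·s) / (2 × 6.645e-27 kg × 1.430e-10 m)
Δv_min = 5.549e+01 m/s = 55.493 m/s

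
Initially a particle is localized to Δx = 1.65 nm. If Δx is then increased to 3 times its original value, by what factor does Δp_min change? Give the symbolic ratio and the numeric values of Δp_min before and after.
Original Δp_min = 3.196 × 10^-26 kg·m/s; new Δp'_min = 1.065 × 10^-26 kg·m/s; ratio Δp'_min/Δp_min = 1/3.

From the uncertainty principle ΔxΔp ≥ ℏ/2, the minimum momentum uncertainty is Δp_min = ℏ/(2Δx).

Original (Δx = 1.65 nm = 1.650e-09 m):
Δp_min = (1.055e-34 J·s)/(2 × 1.650e-09 m) = 3.196e-26 kg·m/s

When Δx → 3Δx:
Δp'_min = ℏ/(2 × 3Δx) = (1/3) × ℏ/(2Δx) = (1/3) × Δp_min
Δp'_min = 1/3 × 3.196e-26 kg·m/s = 1.065e-26 kg·m/s

Since Δp_min ∝ 1/Δx, when Δx is increased to 3 times its original value, Δp_min decreases to 1/3 of its original value.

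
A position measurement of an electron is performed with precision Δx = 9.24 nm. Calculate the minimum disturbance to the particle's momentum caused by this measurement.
5.707 × 10^-27 kg·m/s

The uncertainty principle implies that measuring position disturbs momentum:
ΔxΔp ≥ ℏ/2

When we measure position with precision Δx, we necessarily introduce a momentum uncertainty:
Δp ≥ ℏ/(2Δx)
Δp_min = (1.055e-34 J·s) / (2 × 9.240e-09 m)
Δp_min = 5.707e-27 kg·m/s

The more precisely we measure position, the greater the momentum disturbance.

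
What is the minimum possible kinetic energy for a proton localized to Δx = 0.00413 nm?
304.126 meV

Localizing a particle requires giving it sufficient momentum uncertainty:

1. From uncertainty principle: Δp ≥ ℏ/(2Δx)
   Δp_min = (1.055e-34 J·s) / (2 × 4.130e-12 m)
   Δp_min = 1.277e-23 kg·m/s

2. This momentum uncertainty corresponds to kinetic energy:
   KE ≈ (Δp)²/(2m) = (1.277e-23)²/(2 × 1.673e-27 kg)
   KE = 4.873e-20 J = 304.126 meV

Tighter localization requires more energy.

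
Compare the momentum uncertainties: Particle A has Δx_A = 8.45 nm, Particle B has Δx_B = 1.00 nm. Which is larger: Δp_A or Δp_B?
Particle B has the larger minimum momentum uncertainty, by a factor of 8.45.

For each particle, the minimum momentum uncertainty is Δp_min = ℏ/(2Δx):

Particle A: Δp_A = ℏ/(2×8.450e-09 m) = 6.240e-27 kg·m/s
Particle B: Δp_B = ℏ/(2×1.000e-09 m) = 5.273e-26 kg·m/s

Ratio: Δp_B/Δp_A = 8.45

Since Δp_min ∝ 1/Δx, the particle with smaller position uncertainty (B) has larger momentum uncertainty.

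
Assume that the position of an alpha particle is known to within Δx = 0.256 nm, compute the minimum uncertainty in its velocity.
30.998 m/s

Using the Heisenberg uncertainty principle and Δp = mΔv:
ΔxΔp ≥ ℏ/2
Δx(mΔv) ≥ ℏ/2

The minimum uncertainty in velocity is:
Δv_min = ℏ/(2mΔx)
Δv_min = (1.055e-34 J·s) / (2 × 6.645e-27 kg × 2.560e-10 m)
Δv_min = 3.100e+01 m/s = 30.998 m/s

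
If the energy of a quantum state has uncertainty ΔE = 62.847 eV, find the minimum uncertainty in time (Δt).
5.237 as

Using the energy-time uncertainty principle:
ΔEΔt ≥ ℏ/2

The minimum uncertainty in time is:
Δt_min = ℏ/(2ΔE)
Δt_min = (1.055e-34 J·s) / (2 × 1.007e-17 J)
Δt_min = 5.237e-18 s = 5.237 as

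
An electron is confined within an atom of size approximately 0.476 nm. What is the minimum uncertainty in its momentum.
1.108 × 10^-25 kg·m/s

Using the Heisenberg uncertainty principle:
ΔxΔp ≥ ℏ/2

With Δx ≈ L = 4.760e-10 m (the confinement size):
Δp_min = ℏ/(2Δx)
Δp_min = (1.055e-34 J·s) / (2 × 4.760e-10 m)
Δp_min = 1.108e-25 kg·m/s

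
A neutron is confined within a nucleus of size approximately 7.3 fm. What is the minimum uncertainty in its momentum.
7.223 × 10^-21 kg·m/s

Using the Heisenberg uncertainty principle:
ΔxΔp ≥ ℏ/2

With Δx ≈ L = 7.300e-15 m (the confinement size):
Δp_min = ℏ/(2Δx)
Δp_min = (1.055e-34 J·s) / (2 × 7.300e-15 m)
Δp_min = 7.223e-21 kg·m/s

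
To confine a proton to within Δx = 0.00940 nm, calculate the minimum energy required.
58.708 meV

Localizing a particle requires giving it sufficient momentum uncertainty:

1. From uncertainty principle: Δp ≥ ℏ/(2Δx)
   Δp_min = (1.055e-34 J·s) / (2 × 9.400e-12 m)
   Δp_min = 5.609e-24 kg·m/s

2. This momentum uncertainty corresponds to kinetic energy:
   KE ≈ (Δp)²/(2m) = (5.609e-24)²/(2 × 1.673e-27 kg)
   KE = 9.406e-21 J = 58.708 meV

Tighter localization requires more energy.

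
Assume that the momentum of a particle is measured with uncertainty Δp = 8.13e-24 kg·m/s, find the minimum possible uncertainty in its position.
6.486 pm

Using the Heisenberg uncertainty principle:
ΔxΔp ≥ ℏ/2

The minimum uncertainty in position is:
Δx_min = ℏ/(2Δp)
Δx_min = (1.055e-34 J·s) / (2 × 8.130e-24 kg·m/s)
Δx_min = 6.486e-12 m = 6.486 pm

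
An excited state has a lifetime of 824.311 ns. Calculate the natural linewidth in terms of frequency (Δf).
96.538 kHz

Using the energy-time uncertainty principle and E = hf:
ΔEΔt ≥ ℏ/2
hΔf·Δt ≥ ℏ/2

The minimum frequency uncertainty is:
Δf = ℏ/(2hτ) = 1/(4πτ)
Δf = 1/(4π × 8.243e-07 s)
Δf = 9.654e+04 Hz = 96.538 kHz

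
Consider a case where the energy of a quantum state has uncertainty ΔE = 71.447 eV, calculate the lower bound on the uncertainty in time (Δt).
4.606 as

Using the energy-time uncertainty principle:
ΔEΔt ≥ ℏ/2

The minimum uncertainty in time is:
Δt_min = ℏ/(2ΔE)
Δt_min = (1.055e-34 J·s) / (2 × 1.145e-17 J)
Δt_min = 4.606e-18 s = 4.606 as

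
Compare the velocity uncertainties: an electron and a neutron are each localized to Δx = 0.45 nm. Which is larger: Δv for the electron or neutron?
The electron has the larger minimum velocity uncertainty, by a ratio of 1838.7.

For both particles, Δp_min = ℏ/(2Δx) = 1.172e-25 kg·m/s (same for both).

The velocity uncertainty is Δv = Δp/m:
- electron: Δv = 1.172e-25 / 9.109e-31 = 1.286e+05 m/s = 128.631 km/s
- neutron: Δv = 1.172e-25 / 1.675e-27 = 6.996e+01 m/s = 69.958 m/s

Ratio: 1.286e+05 / 6.996e+01 = 1838.7

The lighter particle has larger velocity uncertainty because Δv ∝ 1/m.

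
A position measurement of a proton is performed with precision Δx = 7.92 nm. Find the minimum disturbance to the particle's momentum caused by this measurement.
6.658 × 10^-27 kg·m/s

The uncertainty principle implies that measuring position disturbs momentum:
ΔxΔp ≥ ℏ/2

When we measure position with precision Δx, we necessarily introduce a momentum uncertainty:
Δp ≥ ℏ/(2Δx)
Δp_min = (1.055e-34 J·s) / (2 × 7.920e-09 m)
Δp_min = 6.658e-27 kg·m/s

The more precisely we measure position, the greater the momentum disturbance.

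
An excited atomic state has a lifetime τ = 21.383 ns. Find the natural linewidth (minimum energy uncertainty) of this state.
15.391 neV

Using the energy-time uncertainty principle:
ΔEΔt ≥ ℏ/2

The lifetime τ represents the time uncertainty Δt.
The natural linewidth (minimum energy uncertainty) is:

ΔE = ℏ/(2τ)
ΔE = (1.055e-34 J·s) / (2 × 2.138e-08 s)
ΔE = 2.466e-27 J = 15.391 neV

This natural linewidth limits the precision of spectroscopic measurements.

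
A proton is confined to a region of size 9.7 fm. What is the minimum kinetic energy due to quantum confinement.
55.133 keV

Using the uncertainty principle:

1. Position uncertainty: Δx ≈ 9.700e-15 m
2. Minimum momentum uncertainty: Δp = ℏ/(2Δx) = 5.436e-21 kg·m/s
3. Minimum kinetic energy:
   KE = (Δp)²/(2m) = (5.436e-21)²/(2 × 1.673e-27 kg)
   KE = 8.833e-15 J = 55.133 keV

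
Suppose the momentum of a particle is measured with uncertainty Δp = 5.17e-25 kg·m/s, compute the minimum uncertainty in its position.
101.990 pm

Using the Heisenberg uncertainty principle:
ΔxΔp ≥ ℏ/2

The minimum uncertainty in position is:
Δx_min = ℏ/(2Δp)
Δx_min = (1.055e-34 J·s) / (2 × 5.170e-25 kg·m/s)
Δx_min = 1.020e-10 m = 101.990 pm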